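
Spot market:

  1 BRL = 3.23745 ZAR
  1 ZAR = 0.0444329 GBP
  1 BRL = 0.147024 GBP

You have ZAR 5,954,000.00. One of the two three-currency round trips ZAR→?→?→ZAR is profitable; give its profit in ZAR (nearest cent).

Profitable loop is ZAR → BRL → GBP → ZAR:
ZAR 5,954,000.00 ÷ 3.23745 = BRL 1,839,101.76
BRL 1,839,101.76 × 0.147024 = GBP 270,392.10
GBP 270,392.10 ÷ 0.0444329 = ZAR 6,085,402.88
Profit = ZAR 6,085,402.88 − ZAR 5,954,000.00

Profit: ZAR 131,402.88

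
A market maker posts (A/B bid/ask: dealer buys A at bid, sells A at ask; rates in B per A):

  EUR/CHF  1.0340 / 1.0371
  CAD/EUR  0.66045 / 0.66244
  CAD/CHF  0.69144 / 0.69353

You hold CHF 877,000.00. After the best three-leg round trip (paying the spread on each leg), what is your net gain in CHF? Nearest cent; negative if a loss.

Best loop CHF → EUR → CAD → CHF:
CHF 877,000.00 ÷ 1.0371 (buy EUR at ask) = EUR 845,627.23
EUR 845,627.23 ÷ 0.66244 (buy CAD at ask) = CAD 1,276,534.07
CAD 1,276,534.07 × 0.69144 (sell CAD at bid) = CHF 882,646.72

Net profit: CHF 5,646.72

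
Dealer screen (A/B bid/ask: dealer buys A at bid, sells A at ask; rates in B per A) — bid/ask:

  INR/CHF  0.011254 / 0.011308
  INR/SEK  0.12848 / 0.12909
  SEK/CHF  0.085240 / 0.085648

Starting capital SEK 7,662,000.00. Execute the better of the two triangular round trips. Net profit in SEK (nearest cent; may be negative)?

Best loop SEK → INR → CHF → SEK:
SEK 7,662,000.00 ÷ 0.12909 (buy INR at ask) = INR 59,353,939.11
INR 59,353,939.11 × 0.011254 (sell INR at bid) = CHF 667,969.23
CHF 667,969.23 ÷ 0.085648 (buy SEK at ask) = SEK 7,799,005.59

Net profit: SEK 137,005.59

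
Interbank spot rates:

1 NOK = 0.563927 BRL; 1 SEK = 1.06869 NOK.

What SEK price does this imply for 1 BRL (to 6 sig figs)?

1 BRL ÷ 0.563927 = 1.77328 NOK
1.77328 NOK ÷ 1.06869 = 1.6593 SEK

BRL/SEK = 1.65930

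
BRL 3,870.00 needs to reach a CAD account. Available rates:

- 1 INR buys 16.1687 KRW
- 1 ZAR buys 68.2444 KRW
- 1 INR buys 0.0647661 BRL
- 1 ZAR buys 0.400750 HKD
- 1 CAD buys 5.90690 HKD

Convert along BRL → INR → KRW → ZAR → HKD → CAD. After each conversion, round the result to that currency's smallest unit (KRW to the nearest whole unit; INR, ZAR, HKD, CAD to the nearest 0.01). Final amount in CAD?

CAD 960.47

BRL 3,870.00 ÷ 0.0647661 = INR 59,753.48
INR 59,753.48 × 16.1687 = KRW 966,136
KRW 966,136 ÷ 68.2444 = ZAR 14,157.00
ZAR 14,157.00 × 0.400750 = HKD 5,673.42
HKD 5,673.42 ÷ 5.90690 = CAD 960.47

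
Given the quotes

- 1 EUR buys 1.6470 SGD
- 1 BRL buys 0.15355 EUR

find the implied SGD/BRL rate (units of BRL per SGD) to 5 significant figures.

1 SGD ÷ 1.6470 = 0.607165 EUR
0.607165 EUR ÷ 0.15355 = 3.95418 BRL

SGD/BRL = 3.9542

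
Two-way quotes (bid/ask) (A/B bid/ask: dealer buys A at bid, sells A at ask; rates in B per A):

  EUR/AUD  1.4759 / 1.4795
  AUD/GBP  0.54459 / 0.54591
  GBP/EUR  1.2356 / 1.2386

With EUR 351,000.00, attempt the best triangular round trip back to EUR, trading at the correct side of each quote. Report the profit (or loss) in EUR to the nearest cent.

Best loop EUR → GBP → AUD → EUR:
EUR 351,000.00 ÷ 1.2386 (buy GBP at ask) = GBP 283,384.47
GBP 283,384.47 ÷ 0.54591 (buy AUD at ask) = AUD 519,104.74
AUD 519,104.74 ÷ 1.4795 (buy EUR at ask) = EUR 350,864.98

Net result: EUR -135.02 (no profitable arbitrage after spreads)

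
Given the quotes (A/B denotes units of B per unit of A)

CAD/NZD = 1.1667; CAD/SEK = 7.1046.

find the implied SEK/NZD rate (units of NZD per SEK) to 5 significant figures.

1 SEK ÷ 7.1046 = 0.140754 CAD
0.140754 CAD × 1.1667 = 0.164218 NZD

SEK/NZD = 0.16422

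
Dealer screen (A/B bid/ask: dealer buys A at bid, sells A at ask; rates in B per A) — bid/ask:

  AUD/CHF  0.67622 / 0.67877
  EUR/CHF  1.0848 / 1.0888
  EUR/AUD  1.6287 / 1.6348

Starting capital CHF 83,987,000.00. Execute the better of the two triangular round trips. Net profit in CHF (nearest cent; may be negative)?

Net profit: CHF 968,805.94

Best loop CHF → EUR → AUD → CHF:
CHF 83,987,000.00 ÷ 1.0888 (buy EUR at ask) = EUR 77,137,215.28
EUR 77,137,215.28 × 1.6287 (sell EUR at bid) = AUD 125,633,382.53
AUD 125,633,382.53 × 0.67622 (sell AUD at bid) = CHF 84,955,805.94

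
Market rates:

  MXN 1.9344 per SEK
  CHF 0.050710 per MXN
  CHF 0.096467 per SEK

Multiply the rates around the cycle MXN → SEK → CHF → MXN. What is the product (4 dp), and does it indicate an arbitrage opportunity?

0.9834 (arbitrage exists)

Around MXN → SEK → CHF → MXN: 1 ÷ 1.9344 × 0.096467 ÷ 0.050710 = 0.983420
Product < 1; profitable direction is MXN → CHF → SEK → MXN.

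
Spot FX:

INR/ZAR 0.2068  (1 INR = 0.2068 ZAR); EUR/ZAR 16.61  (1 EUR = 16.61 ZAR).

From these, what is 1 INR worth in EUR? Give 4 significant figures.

1 INR × 0.2068 = 0.2068 ZAR
0.2068 ZAR ÷ 16.61 = 0.0124503 EUR

INR/EUR = 0.01245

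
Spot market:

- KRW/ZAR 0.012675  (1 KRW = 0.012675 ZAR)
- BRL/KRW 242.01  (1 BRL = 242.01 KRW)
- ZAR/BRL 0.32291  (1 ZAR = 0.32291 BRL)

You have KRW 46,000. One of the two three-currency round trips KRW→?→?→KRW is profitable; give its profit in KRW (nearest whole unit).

Profitable loop is KRW → BRL → ZAR → KRW:
KRW 46,000 ÷ 242.01 = BRL 190.07
BRL 190.07 ÷ 0.32291 = ZAR 588.63
ZAR 588.63 ÷ 0.012675 = KRW 46,440
Profit = KRW 46,440 − KRW 46,000

Profit: KRW 440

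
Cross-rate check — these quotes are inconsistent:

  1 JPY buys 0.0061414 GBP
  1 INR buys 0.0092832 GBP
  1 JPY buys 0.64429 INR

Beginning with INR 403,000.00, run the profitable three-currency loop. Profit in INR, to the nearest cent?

Profitable loop is INR → JPY → GBP → INR:
INR 403,000.00 ÷ 0.64429 = JPY 625,495
JPY 625,495 × 0.0061414 = GBP 3,841.41
GBP 3,841.41 ÷ 0.0092832 = INR 413,802.71
Profit = INR 413,802.71 − INR 403,000.00

Profit: INR 10,802.71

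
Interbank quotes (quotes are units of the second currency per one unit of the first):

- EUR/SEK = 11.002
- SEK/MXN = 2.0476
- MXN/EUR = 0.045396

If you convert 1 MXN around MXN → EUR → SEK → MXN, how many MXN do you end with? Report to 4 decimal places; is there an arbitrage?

Around MXN → EUR → SEK → MXN: 1 × 0.045396 × 11.002 × 2.0476 = 1.022667
Product > 1; profitable direction is MXN → EUR → SEK → MXN.

1.0227 (arbitrage exists)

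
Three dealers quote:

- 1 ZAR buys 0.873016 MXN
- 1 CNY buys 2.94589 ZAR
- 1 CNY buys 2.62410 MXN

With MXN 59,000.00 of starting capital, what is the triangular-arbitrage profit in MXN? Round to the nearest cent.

Profitable loop is MXN → ZAR → CNY → MXN:
MXN 59,000.00 ÷ 0.873016 = ZAR 67,581.81
ZAR 67,581.81 ÷ 2.94589 = CNY 22,941.05
CNY 22,941.05 × 2.62410 = MXN 60,199.61
Profit = MXN 60,199.61 − MXN 59,000.00

Profit: MXN 1,199.61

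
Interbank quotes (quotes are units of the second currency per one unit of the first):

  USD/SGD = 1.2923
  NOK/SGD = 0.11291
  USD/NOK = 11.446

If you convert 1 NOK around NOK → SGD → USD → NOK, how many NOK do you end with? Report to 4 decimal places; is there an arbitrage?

1.0001 (no arbitrage)

Around NOK → SGD → USD → NOK: 1 × 0.11291 ÷ 1.2923 × 11.446 = 1.000053
Product ≈ 1 (deviation 0.005%, within rounding noise).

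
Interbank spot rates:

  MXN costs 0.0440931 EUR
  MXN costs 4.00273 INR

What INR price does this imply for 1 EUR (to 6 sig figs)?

EUR/INR = 90.7791

1 EUR ÷ 0.0440931 = 22.6793 MXN
22.6793 MXN × 4.00273 = 90.7791 INR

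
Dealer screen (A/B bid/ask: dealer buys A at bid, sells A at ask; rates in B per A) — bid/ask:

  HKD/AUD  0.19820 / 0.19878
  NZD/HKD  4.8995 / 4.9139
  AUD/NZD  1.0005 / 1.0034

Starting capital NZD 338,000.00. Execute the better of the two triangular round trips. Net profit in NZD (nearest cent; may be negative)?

Best loop NZD → AUD → HKD → NZD:
NZD 338,000.00 ÷ 1.0034 (buy AUD at ask) = AUD 336,854.69
AUD 336,854.69 ÷ 0.19878 (buy HKD at ask) = HKD 1,694,610.59
HKD 1,694,610.59 ÷ 4.9139 (buy NZD at ask) = NZD 344,860.62

Net profit: NZD 6,860.62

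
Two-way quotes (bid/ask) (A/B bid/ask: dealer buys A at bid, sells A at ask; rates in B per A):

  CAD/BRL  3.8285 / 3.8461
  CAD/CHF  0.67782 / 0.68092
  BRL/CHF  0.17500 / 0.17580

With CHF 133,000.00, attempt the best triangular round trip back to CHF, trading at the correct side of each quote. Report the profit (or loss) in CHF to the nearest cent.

Best loop CHF → BRL → CAD → CHF:
CHF 133,000.00 ÷ 0.17580 (buy BRL at ask) = BRL 756,541.52
BRL 756,541.52 ÷ 3.8461 (buy CAD at ask) = CAD 196,703.55
CAD 196,703.55 × 0.67782 (sell CAD at bid) = CHF 133,329.60

Net profit: CHF 329.60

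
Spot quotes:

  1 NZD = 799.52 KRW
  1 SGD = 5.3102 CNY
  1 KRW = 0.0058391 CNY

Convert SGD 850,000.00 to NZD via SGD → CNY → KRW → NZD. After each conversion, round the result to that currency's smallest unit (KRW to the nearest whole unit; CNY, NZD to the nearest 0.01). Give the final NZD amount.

SGD 850,000.00 × 5.3102 = CNY 4,513,670.00
CNY 4,513,670.00 ÷ 0.0058391 = KRW 773,007,827
KRW 773,007,827 ÷ 799.52 = NZD 966,839.89

NZD 966,839.89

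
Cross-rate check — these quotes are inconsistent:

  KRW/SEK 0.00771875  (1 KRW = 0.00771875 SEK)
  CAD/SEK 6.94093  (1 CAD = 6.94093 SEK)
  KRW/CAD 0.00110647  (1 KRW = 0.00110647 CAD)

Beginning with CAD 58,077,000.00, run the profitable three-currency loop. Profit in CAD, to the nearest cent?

Profitable loop is CAD → KRW → SEK → CAD:
CAD 58,077,000.00 ÷ 0.00110647 = KRW 52,488,544,651
KRW 52,488,544,651 × 0.00771875 = SEK 405,145,954.02
SEK 405,145,954.02 ÷ 6.94093 = CAD 58,370,557.55
Profit = CAD 58,370,557.55 − CAD 58,077,000.00

Profit: CAD 293,557.55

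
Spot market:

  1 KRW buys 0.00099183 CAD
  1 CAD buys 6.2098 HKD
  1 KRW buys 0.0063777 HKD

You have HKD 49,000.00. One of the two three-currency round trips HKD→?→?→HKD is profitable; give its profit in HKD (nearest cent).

Profit: HKD 1,739.40

Profitable loop is HKD → CAD → KRW → HKD:
HKD 49,000.00 ÷ 6.2098 = CAD 7,890.75
CAD 7,890.75 ÷ 0.00099183 = KRW 7,955,752
KRW 7,955,752 × 0.0063777 = HKD 50,739.40
Profit = HKD 50,739.40 − HKD 49,000.00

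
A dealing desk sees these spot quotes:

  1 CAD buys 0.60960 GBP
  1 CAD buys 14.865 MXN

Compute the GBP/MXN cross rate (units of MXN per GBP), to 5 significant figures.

1 GBP ÷ 0.60960 = 1.64042 CAD
1.64042 CAD × 14.865 = 24.3848 MXN

GBP/MXN = 24.385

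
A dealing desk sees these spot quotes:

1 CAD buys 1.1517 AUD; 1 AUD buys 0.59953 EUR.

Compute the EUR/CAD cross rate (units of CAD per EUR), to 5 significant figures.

EUR/CAD = 1.4483

1 EUR ÷ 0.59953 = 1.66797 AUD
1.66797 AUD ÷ 1.1517 = 1.44827 CAD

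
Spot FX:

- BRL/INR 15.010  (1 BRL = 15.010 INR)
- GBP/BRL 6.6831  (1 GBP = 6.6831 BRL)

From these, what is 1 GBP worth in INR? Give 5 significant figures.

1 GBP × 6.6831 = 6.6831 BRL
6.6831 BRL × 15.010 = 100.313 INR

GBP/INR = 100.31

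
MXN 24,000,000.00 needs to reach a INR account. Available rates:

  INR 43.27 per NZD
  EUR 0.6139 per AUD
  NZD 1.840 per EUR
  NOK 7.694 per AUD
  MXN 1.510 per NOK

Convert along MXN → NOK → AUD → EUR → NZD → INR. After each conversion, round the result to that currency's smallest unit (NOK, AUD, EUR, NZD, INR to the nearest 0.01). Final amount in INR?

INR 100,968,165.15

MXN 24,000,000.00 ÷ 1.510 = NOK 15,894,039.74
NOK 15,894,039.74 ÷ 7.694 = AUD 2,065,770.70
AUD 2,065,770.70 × 0.6139 = EUR 1,268,176.63
EUR 1,268,176.63 × 1.840 = NZD 2,333,445.00
NZD 2,333,445.00 × 43.27 = INR 100,968,165.15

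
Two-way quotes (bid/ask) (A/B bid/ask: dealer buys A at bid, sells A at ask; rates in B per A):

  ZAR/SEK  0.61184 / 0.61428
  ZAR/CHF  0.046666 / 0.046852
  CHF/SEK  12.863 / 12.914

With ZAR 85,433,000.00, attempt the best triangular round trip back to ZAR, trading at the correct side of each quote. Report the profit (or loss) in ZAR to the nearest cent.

Net profit: ZAR 959,214.52

Best loop ZAR → SEK → CHF → ZAR:
ZAR 85,433,000.00 × 0.61184 (sell ZAR at bid) = SEK 52,271,326.72
SEK 52,271,326.72 ÷ 12.914 (buy CHF at ask) = CHF 4,047,648.03
CHF 4,047,648.03 ÷ 0.046852 (buy ZAR at ask) = ZAR 86,392,214.52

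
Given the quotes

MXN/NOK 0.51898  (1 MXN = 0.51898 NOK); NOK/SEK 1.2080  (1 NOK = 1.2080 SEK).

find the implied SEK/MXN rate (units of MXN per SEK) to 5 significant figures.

SEK/MXN = 1.5951

1 SEK ÷ 1.2080 = 0.827815 NOK
0.827815 NOK ÷ 0.51898 = 1.59508 MXN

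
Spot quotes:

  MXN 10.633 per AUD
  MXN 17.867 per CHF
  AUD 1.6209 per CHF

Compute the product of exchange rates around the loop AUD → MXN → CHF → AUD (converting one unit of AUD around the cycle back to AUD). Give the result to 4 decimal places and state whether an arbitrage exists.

Around AUD → MXN → CHF → AUD: 1 × 10.633 ÷ 17.867 × 1.6209 = 0.964629
Product < 1; profitable direction is AUD → CHF → MXN → AUD.

0.9646 (arbitrage exists)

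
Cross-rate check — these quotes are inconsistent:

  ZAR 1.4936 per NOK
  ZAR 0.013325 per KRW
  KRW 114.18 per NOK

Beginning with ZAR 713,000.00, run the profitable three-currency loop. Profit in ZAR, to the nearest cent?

Profit: ZAR 13,294.04

Profitable loop is ZAR → NOK → KRW → ZAR:
ZAR 713,000.00 ÷ 1.4936 = NOK 477,370.11
NOK 477,370.11 × 114.18 = KRW 54,506,119
KRW 54,506,119 × 0.013325 = ZAR 726,294.04
Profit = ZAR 726,294.04 − ZAR 713,000.00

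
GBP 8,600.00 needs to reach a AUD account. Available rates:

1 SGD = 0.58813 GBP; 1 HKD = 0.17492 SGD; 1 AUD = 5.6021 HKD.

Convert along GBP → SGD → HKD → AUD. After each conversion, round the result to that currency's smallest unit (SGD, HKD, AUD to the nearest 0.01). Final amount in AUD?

AUD 14,922.27

GBP 8,600.00 ÷ 0.58813 = SGD 14,622.62
SGD 14,622.62 ÷ 0.17492 = HKD 83,596.04
HKD 83,596.04 ÷ 5.6021 = AUD 14,922.27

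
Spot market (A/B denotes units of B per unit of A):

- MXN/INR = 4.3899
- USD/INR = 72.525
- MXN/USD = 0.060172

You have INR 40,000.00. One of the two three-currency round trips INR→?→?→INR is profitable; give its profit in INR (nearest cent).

Profitable loop is INR → USD → MXN → INR:
INR 40,000.00 ÷ 72.525 = USD 551.53
USD 551.53 ÷ 0.060172 = MXN 9,165.96
MXN 9,165.96 × 4.3899 = INR 40,237.63
Profit = INR 40,237.63 − INR 40,000.00

Profit: INR 237.63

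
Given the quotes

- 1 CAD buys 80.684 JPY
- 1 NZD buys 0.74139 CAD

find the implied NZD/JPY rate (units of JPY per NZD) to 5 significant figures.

NZD/JPY = 59.818

1 NZD × 0.74139 = 0.74139 CAD
0.74139 CAD × 80.684 = 59.8183 JPY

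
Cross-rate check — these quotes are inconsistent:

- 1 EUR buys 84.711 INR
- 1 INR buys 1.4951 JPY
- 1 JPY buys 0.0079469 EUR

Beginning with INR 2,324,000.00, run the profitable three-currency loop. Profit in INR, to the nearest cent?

Profitable loop is INR → JPY → EUR → INR:
INR 2,324,000.00 × 1.4951 = JPY 3,474,612
JPY 3,474,612 × 0.0079469 = EUR 27,612.40
EUR 27,612.40 × 84.711 = INR 2,339,073.79
Profit = INR 2,339,073.79 − INR 2,324,000.00

Profit: INR 15,073.79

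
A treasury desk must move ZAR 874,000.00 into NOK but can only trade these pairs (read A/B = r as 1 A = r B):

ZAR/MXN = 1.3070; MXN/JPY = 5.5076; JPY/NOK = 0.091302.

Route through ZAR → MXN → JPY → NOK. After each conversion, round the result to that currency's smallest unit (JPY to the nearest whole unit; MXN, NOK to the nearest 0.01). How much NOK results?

ZAR 874,000.00 × 1.3070 = MXN 1,142,318.00
MXN 1,142,318.00 × 5.5076 = JPY 6,291,431
JPY 6,291,431 × 0.091302 = NOK 574,420.23

NOK 574,420.23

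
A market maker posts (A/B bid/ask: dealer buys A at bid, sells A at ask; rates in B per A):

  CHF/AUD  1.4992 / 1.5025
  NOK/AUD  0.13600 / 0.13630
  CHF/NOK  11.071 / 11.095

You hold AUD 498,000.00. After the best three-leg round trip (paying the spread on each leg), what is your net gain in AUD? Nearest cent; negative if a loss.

Best loop AUD → CHF → NOK → AUD:
AUD 498,000.00 ÷ 1.5025 (buy CHF at ask) = CHF 331,447.59
CHF 331,447.59 × 11.071 (sell CHF at bid) = NOK 3,669,456.24
NOK 3,669,456.24 × 0.13600 (sell NOK at bid) = AUD 499,046.05

Net profit: AUD 1,046.05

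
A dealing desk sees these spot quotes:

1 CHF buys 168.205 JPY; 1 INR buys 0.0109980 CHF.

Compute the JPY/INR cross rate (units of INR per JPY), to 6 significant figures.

1 JPY ÷ 168.205 = 0.00594513 CHF
0.00594513 CHF ÷ 0.0109980 = 0.540564 INR

JPY/INR = 0.540564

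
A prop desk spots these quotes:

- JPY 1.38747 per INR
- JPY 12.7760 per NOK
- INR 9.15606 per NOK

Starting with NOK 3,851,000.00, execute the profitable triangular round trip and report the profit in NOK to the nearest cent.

Profit: NOK 21,899.17

Profitable loop is NOK → JPY → INR → NOK:
NOK 3,851,000.00 × 12.7760 = JPY 49,200,376
JPY 49,200,376 ÷ 1.38747 = INR 35,460,497.16
INR 35,460,497.16 ÷ 9.15606 = NOK 3,872,899.17
Profit = NOK 3,872,899.17 − NOK 3,851,000.00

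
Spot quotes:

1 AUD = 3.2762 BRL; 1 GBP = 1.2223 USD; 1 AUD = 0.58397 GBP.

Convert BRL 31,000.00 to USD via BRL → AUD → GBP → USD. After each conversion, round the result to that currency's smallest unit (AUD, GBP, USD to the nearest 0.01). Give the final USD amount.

USD 6,753.98

BRL 31,000.00 ÷ 3.2762 = AUD 9,462.18
AUD 9,462.18 × 0.58397 = GBP 5,525.63
GBP 5,525.63 × 1.2223 = USD 6,753.98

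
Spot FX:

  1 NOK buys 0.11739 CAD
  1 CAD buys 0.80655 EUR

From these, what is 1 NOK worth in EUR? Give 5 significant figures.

NOK/EUR = 0.094681

1 NOK × 0.11739 = 0.11739 CAD
0.11739 CAD × 0.80655 = 0.0946809 EUR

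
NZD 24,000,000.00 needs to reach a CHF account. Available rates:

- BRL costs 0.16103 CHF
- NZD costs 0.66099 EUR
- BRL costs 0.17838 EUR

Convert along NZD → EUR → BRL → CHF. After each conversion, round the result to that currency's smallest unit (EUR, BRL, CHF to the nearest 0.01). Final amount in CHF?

CHF 14,320,783.01

NZD 24,000,000.00 × 0.66099 = EUR 15,863,760.00
EUR 15,863,760.00 ÷ 0.17838 = BRL 88,932,391.52
BRL 88,932,391.52 × 0.16103 = CHF 14,320,783.01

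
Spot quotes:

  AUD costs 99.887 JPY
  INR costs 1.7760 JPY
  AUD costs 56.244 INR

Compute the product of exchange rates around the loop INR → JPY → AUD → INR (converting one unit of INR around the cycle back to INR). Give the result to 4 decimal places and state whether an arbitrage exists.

Around INR → JPY → AUD → INR: 1 × 1.7760 ÷ 99.887 × 56.244 = 1.000023
Product ≈ 1 (deviation 0.002%, within rounding noise).

1.0000 (no arbitrage)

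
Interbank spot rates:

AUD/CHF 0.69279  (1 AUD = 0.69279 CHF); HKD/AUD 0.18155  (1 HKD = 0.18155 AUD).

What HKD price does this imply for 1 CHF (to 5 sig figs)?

1 CHF ÷ 0.69279 = 1.44344 AUD
1.44344 AUD ÷ 0.18155 = 7.95064 HKD

CHF/HKD = 7.9506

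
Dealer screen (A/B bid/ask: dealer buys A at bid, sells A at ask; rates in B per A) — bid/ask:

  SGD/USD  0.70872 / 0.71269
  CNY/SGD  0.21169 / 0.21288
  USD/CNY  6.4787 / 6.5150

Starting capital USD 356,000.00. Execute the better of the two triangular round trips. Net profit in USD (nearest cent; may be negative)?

Best loop USD → SGD → CNY → USD:
USD 356,000.00 ÷ 0.71269 (buy SGD at ask) = SGD 499,515.92
SGD 499,515.92 ÷ 0.21288 (buy CNY at ask) = CNY 2,346,467.11
CNY 2,346,467.11 ÷ 6.5150 (buy USD at ask) = USD 360,163.79

Net profit: USD 4,163.79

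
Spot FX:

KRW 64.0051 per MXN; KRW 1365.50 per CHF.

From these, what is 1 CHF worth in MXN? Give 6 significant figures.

CHF/MXN = 21.3342

1 CHF × 1365.50 = 1365.5 KRW
1365.5 KRW ÷ 64.0051 = 21.3342 MXN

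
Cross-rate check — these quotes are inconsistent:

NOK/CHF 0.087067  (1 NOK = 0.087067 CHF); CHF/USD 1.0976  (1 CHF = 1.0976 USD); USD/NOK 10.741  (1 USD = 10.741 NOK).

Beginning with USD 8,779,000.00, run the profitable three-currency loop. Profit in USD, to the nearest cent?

Profitable loop is USD → NOK → CHF → USD:
USD 8,779,000.00 × 10.741 = NOK 94,295,239.00
NOK 94,295,239.00 × 0.087067 = CHF 8,210,003.57
CHF 8,210,003.57 × 1.0976 = USD 9,011,299.92
Profit = USD 9,011,299.92 − USD 8,779,000.00

Profit: USD 232,299.92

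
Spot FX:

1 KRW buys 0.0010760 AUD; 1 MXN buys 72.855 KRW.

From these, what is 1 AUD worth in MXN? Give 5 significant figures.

1 AUD ÷ 0.0010760 = 929.368 KRW
929.368 KRW ÷ 72.855 = 12.7564 MXN

AUD/MXN = 12.756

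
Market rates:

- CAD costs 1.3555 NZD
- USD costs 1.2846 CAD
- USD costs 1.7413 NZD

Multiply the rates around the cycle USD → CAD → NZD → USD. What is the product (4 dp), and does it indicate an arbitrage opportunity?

Around USD → CAD → NZD → USD: 1 × 1.2846 × 1.3555 ÷ 1.7413 = 0.999986
Product ≈ 1 (deviation 0.001%, within rounding noise).

1.0000 (no arbitrage)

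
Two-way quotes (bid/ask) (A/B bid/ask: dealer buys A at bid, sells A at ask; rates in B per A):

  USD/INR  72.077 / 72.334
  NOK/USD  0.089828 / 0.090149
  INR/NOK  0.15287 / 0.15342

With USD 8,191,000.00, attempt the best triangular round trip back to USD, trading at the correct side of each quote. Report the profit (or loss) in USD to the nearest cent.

Best loop USD → NOK → INR → USD:
USD 8,191,000.00 ÷ 0.090149 (buy NOK at ask) = NOK 90,860,686.20
NOK 90,860,686.20 ÷ 0.15342 (buy INR at ask) = INR 592,234,951.10
INR 592,234,951.10 ÷ 72.334 (buy USD at ask) = USD 8,187,504.51

Net result: USD -3,495.49 (no profitable arbitrage after spreads)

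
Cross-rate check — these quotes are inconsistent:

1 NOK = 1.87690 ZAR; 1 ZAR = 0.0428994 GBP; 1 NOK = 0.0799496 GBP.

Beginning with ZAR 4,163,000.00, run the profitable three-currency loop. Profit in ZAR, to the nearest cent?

Profit: ZAR 29,590.71

Profitable loop is ZAR → GBP → NOK → ZAR:
ZAR 4,163,000.00 × 0.0428994 = GBP 178,590.20
GBP 178,590.20 ÷ 0.0799496 = NOK 2,233,784.81
NOK 2,233,784.81 × 1.87690 = ZAR 4,192,590.71
Profit = ZAR 4,192,590.71 − ZAR 4,163,000.00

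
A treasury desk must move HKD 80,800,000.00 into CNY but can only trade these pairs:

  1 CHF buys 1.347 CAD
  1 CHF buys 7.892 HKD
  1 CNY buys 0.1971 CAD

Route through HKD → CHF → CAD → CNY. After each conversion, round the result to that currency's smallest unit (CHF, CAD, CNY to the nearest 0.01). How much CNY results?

HKD 80,800,000.00 ÷ 7.892 = CHF 10,238,215.91
CHF 10,238,215.91 × 1.347 = CAD 13,790,876.83
CAD 13,790,876.83 ÷ 0.1971 = CNY 69,968,933.69

CNY 69,968,933.69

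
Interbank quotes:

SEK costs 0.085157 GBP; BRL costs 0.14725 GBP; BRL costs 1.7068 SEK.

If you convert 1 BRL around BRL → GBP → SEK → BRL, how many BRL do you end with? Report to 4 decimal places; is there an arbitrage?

Around BRL → GBP → SEK → BRL: 1 × 0.14725 ÷ 0.085157 ÷ 1.7068 = 1.013100
Product > 1; profitable direction is BRL → GBP → SEK → BRL.

1.0131 (arbitrage exists)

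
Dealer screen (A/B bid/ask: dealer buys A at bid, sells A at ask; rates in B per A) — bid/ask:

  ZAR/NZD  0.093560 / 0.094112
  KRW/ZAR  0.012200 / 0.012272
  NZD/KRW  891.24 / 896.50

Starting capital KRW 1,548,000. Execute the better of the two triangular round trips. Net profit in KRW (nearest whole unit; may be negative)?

Best loop KRW → ZAR → NZD → KRW:
KRW 1,548,000 × 0.012200 (sell KRW at bid) = ZAR 18,885.60
ZAR 18,885.60 × 0.093560 (sell ZAR at bid) = NZD 1,766.94
NZD 1,766.94 × 891.24 (sell NZD at bid) = KRW 1,574,765

Net profit: KRW 26,765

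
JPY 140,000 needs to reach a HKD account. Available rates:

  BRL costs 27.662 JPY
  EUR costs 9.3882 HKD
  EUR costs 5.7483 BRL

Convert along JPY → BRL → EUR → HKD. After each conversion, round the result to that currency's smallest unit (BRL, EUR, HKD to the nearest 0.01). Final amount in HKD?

HKD 8,265.84

JPY 140,000 ÷ 27.662 = BRL 5,061.09
BRL 5,061.09 ÷ 5.7483 = EUR 880.45
EUR 880.45 × 9.3882 = HKD 8,265.84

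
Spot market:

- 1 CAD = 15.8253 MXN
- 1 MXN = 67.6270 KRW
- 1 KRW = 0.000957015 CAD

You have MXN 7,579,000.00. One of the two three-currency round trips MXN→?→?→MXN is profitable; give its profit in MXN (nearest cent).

Profit: MXN 183,519.89

Profitable loop is MXN → KRW → CAD → MXN:
MXN 7,579,000.00 × 67.6270 = KRW 512,545,033
KRW 512,545,033 × 0.000957015 = CAD 490,513.28
CAD 490,513.28 × 15.8253 = MXN 7,762,519.89
Profit = MXN 7,762,519.89 − MXN 7,579,000.00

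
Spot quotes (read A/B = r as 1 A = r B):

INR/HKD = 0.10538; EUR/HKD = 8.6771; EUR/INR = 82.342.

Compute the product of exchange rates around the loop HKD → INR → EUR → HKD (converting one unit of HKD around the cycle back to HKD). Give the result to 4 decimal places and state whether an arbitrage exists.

Around HKD → INR → EUR → HKD: 1 ÷ 0.10538 ÷ 82.342 × 8.6771 = 0.999988
Product ≈ 1 (deviation 0.001%, within rounding noise).

1.0000 (no arbitrage)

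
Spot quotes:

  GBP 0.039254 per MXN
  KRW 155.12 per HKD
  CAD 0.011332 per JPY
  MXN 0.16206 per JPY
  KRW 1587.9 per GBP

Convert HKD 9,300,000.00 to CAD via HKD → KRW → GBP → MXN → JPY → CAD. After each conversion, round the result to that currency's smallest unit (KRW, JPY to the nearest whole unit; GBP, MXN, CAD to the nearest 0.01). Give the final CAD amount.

CAD 1,618,357.29

HKD 9,300,000.00 × 155.12 = KRW 1,442,616,000
KRW 1,442,616,000 ÷ 1587.9 = GBP 908,505.57
GBP 908,505.57 ÷ 0.039254 = MXN 23,144,280.07
MXN 23,144,280.07 ÷ 0.16206 = JPY 142,813,033
JPY 142,813,033 × 0.011332 = CAD 1,618,357.29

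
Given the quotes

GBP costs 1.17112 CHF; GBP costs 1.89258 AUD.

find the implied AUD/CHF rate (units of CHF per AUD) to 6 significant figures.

1 AUD ÷ 1.89258 = 0.528379 GBP
0.528379 GBP × 1.17112 = 0.618796 CHF

AUD/CHF = 0.618796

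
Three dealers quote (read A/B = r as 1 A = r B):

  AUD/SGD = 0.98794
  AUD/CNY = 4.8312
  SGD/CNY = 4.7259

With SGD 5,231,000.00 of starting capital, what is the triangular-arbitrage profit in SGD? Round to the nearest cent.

Profit: SGD 181,833.14

Profitable loop is SGD → AUD → CNY → SGD:
SGD 5,231,000.00 ÷ 0.98794 = AUD 5,294,855.96
AUD 5,294,855.96 × 4.8312 = CNY 25,580,508.13
CNY 25,580,508.13 ÷ 4.7259 = SGD 5,412,833.14
Profit = SGD 5,412,833.14 − SGD 5,231,000.00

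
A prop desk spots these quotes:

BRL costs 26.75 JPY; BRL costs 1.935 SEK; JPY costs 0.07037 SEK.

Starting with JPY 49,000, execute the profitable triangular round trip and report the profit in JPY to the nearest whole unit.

Profitable loop is JPY → BRL → SEK → JPY:
JPY 49,000 ÷ 26.75 = BRL 1,831.78
BRL 1,831.78 × 1.935 = SEK 3,544.49
SEK 3,544.49 ÷ 0.07037 = JPY 50,369
Profit = JPY 50,369 − JPY 49,000

Profit: JPY 1,369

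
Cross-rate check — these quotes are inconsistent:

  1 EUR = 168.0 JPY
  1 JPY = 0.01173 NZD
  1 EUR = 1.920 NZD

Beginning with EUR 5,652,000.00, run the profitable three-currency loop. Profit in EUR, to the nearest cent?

Profitable loop is EUR → JPY → NZD → EUR:
EUR 5,652,000.00 × 168.0 = JPY 949,536,000
JPY 949,536,000 × 0.01173 = NZD 11,138,057.28
NZD 11,138,057.28 ÷ 1.920 = EUR 5,801,071.50
Profit = EUR 5,801,071.50 − EUR 5,652,000.00

Profit: EUR 149,071.50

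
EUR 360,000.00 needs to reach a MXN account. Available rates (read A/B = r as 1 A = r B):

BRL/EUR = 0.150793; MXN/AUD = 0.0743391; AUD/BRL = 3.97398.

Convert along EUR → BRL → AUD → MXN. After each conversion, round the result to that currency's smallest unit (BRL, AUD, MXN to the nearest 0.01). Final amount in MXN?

EUR 360,000.00 ÷ 0.150793 = BRL 2,387,378.72
BRL 2,387,378.72 ÷ 3.97398 = AUD 600,752.58
AUD 600,752.58 ÷ 0.0743391 = MXN 8,081,246.34

MXN 8,081,246.34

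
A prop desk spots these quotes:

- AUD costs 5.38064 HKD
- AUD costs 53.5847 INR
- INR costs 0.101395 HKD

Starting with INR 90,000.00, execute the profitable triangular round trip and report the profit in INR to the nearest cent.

Profit: INR 879.50

Profitable loop is INR → HKD → AUD → INR:
INR 90,000.00 × 0.101395 = HKD 9,125.55
HKD 9,125.55 ÷ 5.38064 = AUD 1,696.00
AUD 1,696.00 × 53.5847 = INR 90,879.50
Profit = INR 90,879.50 − INR 90,000.00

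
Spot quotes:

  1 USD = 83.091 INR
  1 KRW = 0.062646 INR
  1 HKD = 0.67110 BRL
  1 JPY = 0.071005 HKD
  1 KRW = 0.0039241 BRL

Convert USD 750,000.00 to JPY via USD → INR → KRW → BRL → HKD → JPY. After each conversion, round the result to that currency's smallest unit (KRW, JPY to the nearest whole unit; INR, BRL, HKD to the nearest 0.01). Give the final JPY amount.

USD 750,000.00 × 83.091 = INR 62,318,250.00
INR 62,318,250.00 ÷ 0.062646 = KRW 994,768,221
KRW 994,768,221 × 0.0039241 = BRL 3,903,569.98
BRL 3,903,569.98 ÷ 0.67110 = HKD 5,816,674.09
HKD 5,816,674.09 ÷ 0.071005 = JPY 81,919,218

JPY 81,919,218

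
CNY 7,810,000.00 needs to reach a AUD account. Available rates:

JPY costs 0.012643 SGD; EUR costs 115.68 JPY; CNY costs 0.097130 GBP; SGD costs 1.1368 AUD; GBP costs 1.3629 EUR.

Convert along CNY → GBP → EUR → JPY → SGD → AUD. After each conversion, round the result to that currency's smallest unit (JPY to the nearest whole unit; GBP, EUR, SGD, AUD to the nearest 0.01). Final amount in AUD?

AUD 1,718,940.72

CNY 7,810,000.00 × 0.097130 = GBP 758,585.30
GBP 758,585.30 × 1.3629 = EUR 1,033,875.91
EUR 1,033,875.91 × 115.68 = JPY 119,598,765
JPY 119,598,765 × 0.012643 = SGD 1,512,087.19
SGD 1,512,087.19 × 1.1368 = AUD 1,718,940.72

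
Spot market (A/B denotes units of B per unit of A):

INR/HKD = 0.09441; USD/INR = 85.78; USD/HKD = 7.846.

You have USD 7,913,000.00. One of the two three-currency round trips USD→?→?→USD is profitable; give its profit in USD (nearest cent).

Profit: USD 254,645.91

Profitable loop is USD → INR → HKD → USD:
USD 7,913,000.00 × 85.78 = INR 678,777,140.00
INR 678,777,140.00 × 0.09441 = HKD 64,083,349.79
HKD 64,083,349.79 ÷ 7.846 = USD 8,167,645.91
Profit = USD 8,167,645.91 − USD 7,913,000.00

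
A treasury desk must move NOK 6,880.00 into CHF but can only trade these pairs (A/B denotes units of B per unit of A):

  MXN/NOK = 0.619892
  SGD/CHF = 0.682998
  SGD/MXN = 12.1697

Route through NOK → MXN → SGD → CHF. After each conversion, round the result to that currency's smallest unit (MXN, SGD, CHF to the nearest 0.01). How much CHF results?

NOK 6,880.00 ÷ 0.619892 = MXN 11,098.71
MXN 11,098.71 ÷ 12.1697 = SGD 912.00
SGD 912.00 × 0.682998 = CHF 622.89

CHF 622.89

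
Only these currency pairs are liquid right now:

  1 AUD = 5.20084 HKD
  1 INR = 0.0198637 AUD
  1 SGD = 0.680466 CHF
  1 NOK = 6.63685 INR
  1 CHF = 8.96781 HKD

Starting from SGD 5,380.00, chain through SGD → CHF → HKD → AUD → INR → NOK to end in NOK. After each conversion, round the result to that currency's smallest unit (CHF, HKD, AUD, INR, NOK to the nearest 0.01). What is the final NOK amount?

SGD 5,380.00 × 0.680466 = CHF 3,660.91
CHF 3,660.91 × 8.96781 = HKD 32,830.35
HKD 32,830.35 ÷ 5.20084 = AUD 6,312.51
AUD 6,312.51 ÷ 0.0198637 = INR 317,791.25
INR 317,791.25 ÷ 6.63685 = NOK 47,882.84

NOK 47,882.84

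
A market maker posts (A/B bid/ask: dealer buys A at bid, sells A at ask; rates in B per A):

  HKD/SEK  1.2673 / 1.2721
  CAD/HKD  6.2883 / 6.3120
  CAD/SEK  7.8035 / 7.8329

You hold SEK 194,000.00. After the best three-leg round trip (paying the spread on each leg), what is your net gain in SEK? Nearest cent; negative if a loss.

Best loop SEK → CAD → HKD → SEK:
SEK 194,000.00 ÷ 7.8329 (buy CAD at ask) = CAD 24,767.33
CAD 24,767.33 × 6.2883 (sell CAD at bid) = HKD 155,744.39
HKD 155,744.39 × 1.2673 (sell HKD at bid) = SEK 197,374.86

Net profit: SEK 3,374.86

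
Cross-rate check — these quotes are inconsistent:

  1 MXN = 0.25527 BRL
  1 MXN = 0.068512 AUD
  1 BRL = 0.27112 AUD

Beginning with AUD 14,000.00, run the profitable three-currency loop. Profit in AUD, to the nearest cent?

Profit: AUD 142.39

Profitable loop is AUD → MXN → BRL → AUD:
AUD 14,000.00 ÷ 0.068512 = MXN 204,343.76
MXN 204,343.76 × 0.25527 = BRL 52,162.83
BRL 52,162.83 × 0.27112 = AUD 14,142.39
Profit = AUD 14,142.39 − AUD 14,000.00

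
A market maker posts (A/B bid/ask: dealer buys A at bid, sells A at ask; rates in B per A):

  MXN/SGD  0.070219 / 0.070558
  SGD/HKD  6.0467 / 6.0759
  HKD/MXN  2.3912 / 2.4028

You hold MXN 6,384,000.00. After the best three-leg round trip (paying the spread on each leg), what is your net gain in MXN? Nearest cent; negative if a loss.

Best loop MXN → SGD → HKD → MXN:
MXN 6,384,000.00 × 0.070219 (sell MXN at bid) = SGD 448,278.10
SGD 448,278.10 × 6.0467 (sell SGD at bid) = HKD 2,710,603.16
HKD 2,710,603.16 × 2.3912 (sell HKD at bid) = MXN 6,481,594.28

Net profit: MXN 97,594.28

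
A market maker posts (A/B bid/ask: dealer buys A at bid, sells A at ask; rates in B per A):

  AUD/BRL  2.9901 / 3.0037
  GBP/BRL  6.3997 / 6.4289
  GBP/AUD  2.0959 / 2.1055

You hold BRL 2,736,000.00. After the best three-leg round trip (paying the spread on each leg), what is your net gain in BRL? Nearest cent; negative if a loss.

Best loop BRL → AUD → GBP → BRL:
BRL 2,736,000.00 ÷ 3.0037 (buy AUD at ask) = AUD 910,876.59
AUD 910,876.59 ÷ 2.1055 (buy GBP at ask) = GBP 432,617.71
GBP 432,617.71 × 6.3997 (sell GBP at bid) = BRL 2,768,623.55

Net profit: BRL 32,623.55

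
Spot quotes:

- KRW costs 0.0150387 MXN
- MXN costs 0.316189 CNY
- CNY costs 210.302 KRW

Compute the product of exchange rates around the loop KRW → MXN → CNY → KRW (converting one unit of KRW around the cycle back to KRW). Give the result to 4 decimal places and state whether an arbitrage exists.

1.0000 (no arbitrage)

Around KRW → MXN → CNY → KRW: 1 × 0.0150387 × 0.316189 × 210.302 = 1.000001
Product ≈ 1 (deviation 0.000%, within rounding noise).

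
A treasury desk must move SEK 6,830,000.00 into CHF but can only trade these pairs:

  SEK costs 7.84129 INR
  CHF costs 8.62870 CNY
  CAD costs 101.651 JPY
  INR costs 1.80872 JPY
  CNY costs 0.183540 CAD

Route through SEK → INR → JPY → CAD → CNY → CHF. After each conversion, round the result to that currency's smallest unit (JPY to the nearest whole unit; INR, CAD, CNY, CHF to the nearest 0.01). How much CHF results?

SEK 6,830,000.00 × 7.84129 = INR 53,556,010.70
INR 53,556,010.70 × 1.80872 = JPY 96,867,828
JPY 96,867,828 ÷ 101.651 = CAD 952,945.16
CAD 952,945.16 ÷ 0.183540 = CNY 5,192,029.86
CNY 5,192,029.86 ÷ 8.62870 = CHF 601,716.35

CHF 601,716.35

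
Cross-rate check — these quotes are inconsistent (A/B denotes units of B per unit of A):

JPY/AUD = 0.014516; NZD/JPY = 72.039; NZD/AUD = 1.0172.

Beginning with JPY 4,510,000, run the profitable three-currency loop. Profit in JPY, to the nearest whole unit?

Profit: JPY 126,442

Profitable loop is JPY → AUD → NZD → JPY:
JPY 4,510,000 × 0.014516 = AUD 65,467.16
AUD 65,467.16 ÷ 1.0172 = NZD 64,360.17
NZD 64,360.17 × 72.039 = JPY 4,636,442
Profit = JPY 4,636,442 − JPY 4,510,000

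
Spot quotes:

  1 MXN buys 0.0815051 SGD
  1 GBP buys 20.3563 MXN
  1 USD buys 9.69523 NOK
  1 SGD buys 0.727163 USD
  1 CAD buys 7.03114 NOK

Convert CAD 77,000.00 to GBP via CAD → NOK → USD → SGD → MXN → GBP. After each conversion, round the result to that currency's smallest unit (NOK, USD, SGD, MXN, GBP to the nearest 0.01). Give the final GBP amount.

CAD 77,000.00 × 7.03114 = NOK 541,397.78
NOK 541,397.78 ÷ 9.69523 = USD 55,841.66
USD 55,841.66 ÷ 0.727163 = SGD 76,793.87
SGD 76,793.87 ÷ 0.0815051 = MXN 942,197.11
MXN 942,197.11 ÷ 20.3563 = GBP 46,285.28

GBP 46,285.28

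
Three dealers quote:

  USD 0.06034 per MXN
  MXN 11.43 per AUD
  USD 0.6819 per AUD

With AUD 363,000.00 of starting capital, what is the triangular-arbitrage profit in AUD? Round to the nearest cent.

Profitable loop is AUD → MXN → USD → AUD:
AUD 363,000.00 × 11.43 = MXN 4,149,090.00
MXN 4,149,090.00 × 0.06034 = USD 250,356.09
USD 250,356.09 ÷ 0.6819 = AUD 367,144.88
Profit = AUD 367,144.88 − AUD 363,000.00

Profit: AUD 4,144.88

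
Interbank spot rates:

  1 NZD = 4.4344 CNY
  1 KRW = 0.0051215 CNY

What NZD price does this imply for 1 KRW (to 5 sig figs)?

1 KRW × 0.0051215 = 0.0051215 CNY
0.0051215 CNY ÷ 4.4344 = 0.00115495 NZD

KRW/NZD = 0.0011549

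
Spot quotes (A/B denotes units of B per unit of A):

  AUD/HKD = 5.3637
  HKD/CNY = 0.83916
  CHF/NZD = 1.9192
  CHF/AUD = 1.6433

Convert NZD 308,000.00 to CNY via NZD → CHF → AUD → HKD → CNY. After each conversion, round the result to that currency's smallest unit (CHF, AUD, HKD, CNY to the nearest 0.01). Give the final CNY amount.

NZD 308,000.00 ÷ 1.9192 = CHF 160,483.53
CHF 160,483.53 × 1.6433 = AUD 263,722.58
AUD 263,722.58 × 5.3637 = HKD 1,414,528.80
HKD 1,414,528.80 × 0.83916 = CNY 1,187,015.99

CNY 1,187,015.99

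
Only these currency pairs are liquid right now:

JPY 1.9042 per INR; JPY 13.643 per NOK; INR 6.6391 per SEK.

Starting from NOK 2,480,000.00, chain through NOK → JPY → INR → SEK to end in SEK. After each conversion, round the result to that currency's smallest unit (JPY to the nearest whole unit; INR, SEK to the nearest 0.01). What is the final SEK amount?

SEK 2,676,330.78

NOK 2,480,000.00 × 13.643 = JPY 33,834,640
JPY 33,834,640 ÷ 1.9042 = INR 17,768,427.69
INR 17,768,427.69 ÷ 6.6391 = SEK 2,676,330.78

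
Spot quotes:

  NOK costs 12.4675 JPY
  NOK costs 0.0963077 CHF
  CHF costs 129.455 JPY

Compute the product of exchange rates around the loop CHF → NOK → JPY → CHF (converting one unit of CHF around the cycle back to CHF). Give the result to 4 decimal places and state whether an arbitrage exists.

1.0000 (no arbitrage)

Around CHF → NOK → JPY → CHF: 1 ÷ 0.0963077 × 12.4675 ÷ 129.455 = 0.999999
Product ≈ 1 (deviation 0.000%, within rounding noise).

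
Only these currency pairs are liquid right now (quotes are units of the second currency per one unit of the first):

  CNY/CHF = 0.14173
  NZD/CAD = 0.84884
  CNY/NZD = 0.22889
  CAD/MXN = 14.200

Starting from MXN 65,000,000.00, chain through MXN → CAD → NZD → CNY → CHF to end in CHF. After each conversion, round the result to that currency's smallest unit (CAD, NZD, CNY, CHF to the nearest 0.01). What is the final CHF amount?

MXN 65,000,000.00 ÷ 14.200 = CAD 4,577,464.79
CAD 4,577,464.79 ÷ 0.84884 = NZD 5,392,612.02
NZD 5,392,612.02 ÷ 0.22889 = CNY 23,559,841.06
CNY 23,559,841.06 × 0.14173 = CHF 3,339,136.27

CHF 3,339,136.27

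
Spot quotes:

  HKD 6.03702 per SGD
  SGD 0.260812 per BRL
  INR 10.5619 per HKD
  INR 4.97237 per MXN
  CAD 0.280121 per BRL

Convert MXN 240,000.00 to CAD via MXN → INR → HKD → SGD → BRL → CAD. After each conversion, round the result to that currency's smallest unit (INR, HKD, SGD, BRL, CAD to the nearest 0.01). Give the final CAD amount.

MXN 240,000.00 × 4.97237 = INR 1,193,368.80
INR 1,193,368.80 ÷ 10.5619 = HKD 112,988.08
HKD 112,988.08 ÷ 6.03702 = SGD 18,715.87
SGD 18,715.87 ÷ 0.260812 = BRL 71,760.00
BRL 71,760.00 × 0.280121 = CAD 20,101.48

CAD 20,101.48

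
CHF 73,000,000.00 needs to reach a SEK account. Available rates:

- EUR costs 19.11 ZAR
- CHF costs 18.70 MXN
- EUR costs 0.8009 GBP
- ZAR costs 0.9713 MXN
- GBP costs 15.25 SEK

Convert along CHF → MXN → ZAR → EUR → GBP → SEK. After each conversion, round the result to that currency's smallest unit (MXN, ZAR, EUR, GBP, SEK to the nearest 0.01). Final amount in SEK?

SEK 898,252,693.69

CHF 73,000,000.00 × 18.70 = MXN 1,365,100,000.00
MXN 1,365,100,000.00 ÷ 0.9713 = ZAR 1,405,436,013.59
ZAR 1,405,436,013.59 ÷ 19.11 = EUR 73,544,532.37
EUR 73,544,532.37 × 0.8009 = GBP 58,901,815.98
GBP 58,901,815.98 × 15.25 = SEK 898,252,693.69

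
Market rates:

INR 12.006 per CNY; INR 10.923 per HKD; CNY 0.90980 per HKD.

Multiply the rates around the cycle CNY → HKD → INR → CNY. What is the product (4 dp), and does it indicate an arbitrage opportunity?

1.0000 (no arbitrage)

Around CNY → HKD → INR → CNY: 1 ÷ 0.90980 × 10.923 ÷ 12.006 = 0.999995
Product ≈ 1 (deviation 0.001%, within rounding noise).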